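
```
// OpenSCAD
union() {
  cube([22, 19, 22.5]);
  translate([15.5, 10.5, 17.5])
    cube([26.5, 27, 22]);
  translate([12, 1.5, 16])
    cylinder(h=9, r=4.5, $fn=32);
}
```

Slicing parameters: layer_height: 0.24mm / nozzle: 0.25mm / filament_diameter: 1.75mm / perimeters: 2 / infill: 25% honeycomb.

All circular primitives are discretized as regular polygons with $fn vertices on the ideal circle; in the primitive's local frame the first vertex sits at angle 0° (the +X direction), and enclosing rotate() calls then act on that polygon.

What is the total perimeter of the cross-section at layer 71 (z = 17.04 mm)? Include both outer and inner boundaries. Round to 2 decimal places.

At z = 17.04 mm: the 22×19 cube contributes its full rectangle (perimeter 82.00 mm); the cube at (15.5, 10.5) is absent (z outside [17.5, 39.5]); the r=4.5 cylinder at (12, 1.5) contributes a regular 32-gon of circumradius 4.5 (perimeter = 2·32·4.500·sin(180°/32) = 28.23 mm); Taking the union: the regions partially overlap (shared area 44.80 mm²), so the edge portions inside another operand are dropped and the merged outline is re-measured after clipping — boundary = 84.60 mm. Overall, the cross-section is a single solid region. Total boundary length (outer) = 84.60 mm.

84.60 mm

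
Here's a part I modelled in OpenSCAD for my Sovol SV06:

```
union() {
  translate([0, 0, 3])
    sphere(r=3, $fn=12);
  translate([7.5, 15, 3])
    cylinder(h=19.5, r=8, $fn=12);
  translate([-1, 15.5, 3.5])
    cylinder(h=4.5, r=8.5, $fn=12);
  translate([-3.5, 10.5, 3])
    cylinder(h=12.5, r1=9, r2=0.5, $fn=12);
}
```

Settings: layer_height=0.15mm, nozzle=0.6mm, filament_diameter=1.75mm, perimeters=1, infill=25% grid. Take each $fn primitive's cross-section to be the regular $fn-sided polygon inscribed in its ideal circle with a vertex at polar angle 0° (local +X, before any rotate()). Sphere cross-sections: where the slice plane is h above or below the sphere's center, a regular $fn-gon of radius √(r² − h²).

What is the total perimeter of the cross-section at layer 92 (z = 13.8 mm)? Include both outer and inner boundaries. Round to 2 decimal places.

At z = 13.8 mm: the sphere is absent (|z−center|=10.800 > r=3); the r=8 cylinder at (7.5, 15) contributes a regular 12-gon of circumradius 8 (perimeter = 2·12·8.000·sin(180°/12) = 49.69 mm); the cylinder at (-1, 15.5) is absent (z outside [3.5, 8]); the cone at (-3.5, 10.5): at t=0.864 of its height the radius interpolates to r₁+(r₂−r₁)t = 1.656, giving a regular 12-gon of that circumradius (perimeter = 2·12·1.656·sin(180°/12) = 10.29 mm); Combining (union): the 2 present regions are separate (no shared area or edge), so areas and boundary lengths simply add and each stays a separate island — boundary = 59.98 mm. Overall, the cross-section has 2 separate islands. Total boundary length (outer) = 59.98 mm.

59.98 mm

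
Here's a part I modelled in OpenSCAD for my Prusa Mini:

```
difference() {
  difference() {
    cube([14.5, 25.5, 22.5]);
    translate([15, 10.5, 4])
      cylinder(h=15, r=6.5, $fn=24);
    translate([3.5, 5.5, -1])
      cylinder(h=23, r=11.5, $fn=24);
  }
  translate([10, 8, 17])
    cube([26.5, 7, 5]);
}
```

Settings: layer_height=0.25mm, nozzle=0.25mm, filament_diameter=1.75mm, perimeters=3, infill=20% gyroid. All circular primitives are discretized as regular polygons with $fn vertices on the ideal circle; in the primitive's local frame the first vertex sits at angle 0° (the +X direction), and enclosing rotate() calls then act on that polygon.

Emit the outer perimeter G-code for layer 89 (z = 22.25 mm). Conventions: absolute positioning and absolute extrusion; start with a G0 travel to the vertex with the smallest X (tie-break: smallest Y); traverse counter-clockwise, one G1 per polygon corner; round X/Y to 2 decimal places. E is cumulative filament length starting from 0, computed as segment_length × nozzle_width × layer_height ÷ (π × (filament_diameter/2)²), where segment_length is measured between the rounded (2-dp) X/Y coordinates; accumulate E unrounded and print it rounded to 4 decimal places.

At z = 22.25 mm: the cube (footprint 14.5×25.5) is included at this height; the cylinder at (15, 10.5) does not reach this height (z outside [4, 19]); the cylinder at (3.5, 5.5) is absent (z outside [-1, 22]); Subtracting the remaining from the first: none of the subtracted shapes is present at this height, so the 14.5×25.5 cube is unchanged — 1 connected region; the cube at (10, 8) is absent (z outside [17, 22]); Subtracting the remaining from the first: none of the subtracted shapes is present at this height, so that combined region is unchanged — 1 connected region. The outline is a single polygon with 4 vertices. Extrusion per mm of travel: 0.25 × 0.25 / (π × 0.875²) = 0.025984. Accumulating E over each segment gives final E = 2.0788.

G0 X0.00 Y0.00 Z22.25
G1 X14.50 Y0.00 E0.3768
G1 X14.50 Y25.50 E1.0394
G1 X0.00 Y25.50 E1.4162
G1 X0.00 Y0.00 E2.0788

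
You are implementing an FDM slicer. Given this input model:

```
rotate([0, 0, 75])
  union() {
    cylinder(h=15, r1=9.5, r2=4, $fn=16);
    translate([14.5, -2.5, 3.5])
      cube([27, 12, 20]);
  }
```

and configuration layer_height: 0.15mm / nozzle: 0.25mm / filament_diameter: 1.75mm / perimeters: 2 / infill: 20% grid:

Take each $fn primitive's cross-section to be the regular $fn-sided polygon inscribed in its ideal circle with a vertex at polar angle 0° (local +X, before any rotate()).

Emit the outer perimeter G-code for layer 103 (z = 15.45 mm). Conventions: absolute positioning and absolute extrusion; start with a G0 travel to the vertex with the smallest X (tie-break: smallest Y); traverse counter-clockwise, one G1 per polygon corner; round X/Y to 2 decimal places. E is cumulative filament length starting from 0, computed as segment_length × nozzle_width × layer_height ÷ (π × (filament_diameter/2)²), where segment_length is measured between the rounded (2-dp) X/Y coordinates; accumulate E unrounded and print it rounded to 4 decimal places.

G0 X-5.42 Y16.46 Z15.45
G1 X6.17 Y13.36 E0.1870
G1 X13.16 Y39.44 E0.6080
G1 X1.56 Y42.54 E0.7952
G1 X-5.42 Y16.46 E1.2161

At z = 15.45 mm: the cone is absent (z outside [0, 15]); the cube at (14.5, -2.5) is present — its section is the full 27×12 rectangle; Merging all regions: only the 27×12 cube at (14.5, -2.5) is present, so the union is just that shape — 1 connected region; (rotated 75° about Z; rotation is an isometry so areas/perimeters/island counts are preserved). The outline is a single polygon with 4 vertices. Extrusion per mm of travel: 0.25 × 0.15 / (π × 0.875²) = 0.015591. Accumulating E over each segment gives final E = 1.2161.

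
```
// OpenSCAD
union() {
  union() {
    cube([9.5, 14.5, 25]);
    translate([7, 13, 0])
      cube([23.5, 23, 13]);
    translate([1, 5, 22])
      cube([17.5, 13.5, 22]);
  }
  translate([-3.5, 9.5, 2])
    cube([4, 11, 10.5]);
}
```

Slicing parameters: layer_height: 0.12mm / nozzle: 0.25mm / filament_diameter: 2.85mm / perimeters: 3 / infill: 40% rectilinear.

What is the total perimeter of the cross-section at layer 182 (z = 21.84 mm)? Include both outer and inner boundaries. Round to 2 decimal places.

48.00 mm

At z = 21.84 mm: the cube (footprint 9.5×14.5) is included at this height (perimeter 48.00 mm); the cube at (7, 13) does not reach this height (z outside [0, 13]); the cube at (1, 5) does not reach this height (z outside [22, 44]); Taking the union: only the 9.5×14.5 cube is present, so the union is just that shape — boundary = 48.00 mm; the cube at (-3.5, 9.5) does not reach this height (z outside [2, 12.5]); Combining (union): only that combined region is present, so the union is just that shape — boundary = 48.00 mm. Overall, the cross-section is a single solid region. Total boundary length (outer) = 48.00 mm.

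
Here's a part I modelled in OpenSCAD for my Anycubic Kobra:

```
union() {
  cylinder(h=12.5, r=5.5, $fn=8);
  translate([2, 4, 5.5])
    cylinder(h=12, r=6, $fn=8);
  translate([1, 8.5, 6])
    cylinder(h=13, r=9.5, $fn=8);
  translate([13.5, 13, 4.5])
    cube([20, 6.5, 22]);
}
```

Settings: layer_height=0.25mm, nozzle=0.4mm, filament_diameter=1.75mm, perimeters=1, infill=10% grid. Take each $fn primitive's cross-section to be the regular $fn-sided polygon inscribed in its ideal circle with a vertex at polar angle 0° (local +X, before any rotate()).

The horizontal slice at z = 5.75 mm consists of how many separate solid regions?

At z = 5.75 mm: the r=5.5 cylinder gives a regular 8-gon of circumradius 5.5 (constant along its height); the cylinder at (2, 4): section is a regular 8-gon, circumradius r=6; the cylinder at (1, 8.5) is absent (z outside [6, 19]); the cube at (13.5, 13) is present — its section is the full 20×6.5 rectangle; Combining (union): the regions partially overlap (shared area 45.92 mm²), so overlapping operands fuse into one piece — 2 connected regions. The result has 2 disconnected regions.

2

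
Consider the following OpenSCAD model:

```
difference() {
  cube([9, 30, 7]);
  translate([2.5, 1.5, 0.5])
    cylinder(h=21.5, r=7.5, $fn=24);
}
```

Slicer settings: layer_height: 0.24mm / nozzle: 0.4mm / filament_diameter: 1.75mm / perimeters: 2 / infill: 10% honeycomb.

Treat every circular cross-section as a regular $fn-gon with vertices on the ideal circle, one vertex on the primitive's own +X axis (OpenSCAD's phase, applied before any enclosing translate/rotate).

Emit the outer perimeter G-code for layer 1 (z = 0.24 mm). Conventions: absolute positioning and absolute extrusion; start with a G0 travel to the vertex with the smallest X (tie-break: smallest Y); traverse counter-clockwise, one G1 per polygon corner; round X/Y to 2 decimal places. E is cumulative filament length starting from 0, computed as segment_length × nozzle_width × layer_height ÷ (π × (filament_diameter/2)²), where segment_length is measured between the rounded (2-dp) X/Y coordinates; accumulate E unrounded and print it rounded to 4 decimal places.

At z = 0.24 mm: the 9×30 cube contributes its full rectangle; the cylinder at (2.5, 1.5) does not reach this height (z outside [0.5, 22]); Taking the first minus the rest: none of the subtracted shapes is present at this height, so the 9×30 cube is unchanged — 1 connected region. The outline is a single polygon with 4 vertices. Extrusion per mm of travel: 0.4 × 0.24 / (π × 0.875²) = 0.039912. Accumulating E over each segment gives final E = 3.1131.

G0 X0.00 Y0.00 Z0.24
G1 X9.00 Y0.00 E0.3592
G1 X9.00 Y30.00 E1.5566
G1 X0.00 Y30.00 E1.9158
G1 X0.00 Y0.00 E3.1131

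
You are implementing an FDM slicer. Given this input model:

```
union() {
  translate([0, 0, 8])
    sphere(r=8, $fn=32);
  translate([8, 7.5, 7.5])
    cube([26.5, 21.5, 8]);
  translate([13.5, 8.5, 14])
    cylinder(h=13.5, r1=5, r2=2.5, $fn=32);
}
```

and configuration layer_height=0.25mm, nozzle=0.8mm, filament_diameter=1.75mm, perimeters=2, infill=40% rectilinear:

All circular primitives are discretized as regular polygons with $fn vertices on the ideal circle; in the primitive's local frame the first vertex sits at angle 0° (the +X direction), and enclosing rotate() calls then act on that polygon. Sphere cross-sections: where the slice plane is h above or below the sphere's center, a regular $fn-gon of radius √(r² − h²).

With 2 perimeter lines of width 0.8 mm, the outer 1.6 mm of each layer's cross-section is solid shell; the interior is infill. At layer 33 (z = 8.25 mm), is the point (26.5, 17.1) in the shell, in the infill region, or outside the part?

infill

At z = 8.25 mm: the sphere: section is a regular 32-gon, circumradius = √(r²−h²) = √(8²−0.25²) = 7.996; the cube at (8, 7.5) (footprint 26.5×21.5) is included at this height; the cone at (13.5, 8.5) is not intersected at this z (z outside [14, 27.5]); Combining (union): the 2 present regions are separate (no shared area or edge), so areas and boundary lengths simply add and each stays a separate island — 2 connected regions. Overall, the cross-section has 2 separate islands. The nearest boundary edge runs (34.50, 29.00)→(34.50, 7.50); distance from the point to it = 8.00 mm. (Shell/infill is judged within the island containing the point — the largest one.) The point is inside the cross-section and 8.00 mm from the nearest boundary — more than the 1.6 mm shell width (2 × 0.8), so it's in the infill interior.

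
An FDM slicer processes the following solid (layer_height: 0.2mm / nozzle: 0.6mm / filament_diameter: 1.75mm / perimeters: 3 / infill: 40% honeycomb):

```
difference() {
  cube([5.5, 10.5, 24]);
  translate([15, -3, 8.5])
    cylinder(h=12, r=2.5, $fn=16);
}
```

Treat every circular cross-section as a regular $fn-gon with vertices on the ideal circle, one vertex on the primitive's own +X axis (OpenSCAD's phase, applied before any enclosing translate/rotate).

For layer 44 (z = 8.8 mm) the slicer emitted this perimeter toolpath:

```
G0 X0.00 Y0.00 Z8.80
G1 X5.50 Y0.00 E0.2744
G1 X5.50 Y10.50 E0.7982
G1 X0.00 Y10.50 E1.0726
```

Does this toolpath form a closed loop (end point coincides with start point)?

no

Start point (G0): (0.00, 0.00). End point (last G1): the path does not return to the start — open.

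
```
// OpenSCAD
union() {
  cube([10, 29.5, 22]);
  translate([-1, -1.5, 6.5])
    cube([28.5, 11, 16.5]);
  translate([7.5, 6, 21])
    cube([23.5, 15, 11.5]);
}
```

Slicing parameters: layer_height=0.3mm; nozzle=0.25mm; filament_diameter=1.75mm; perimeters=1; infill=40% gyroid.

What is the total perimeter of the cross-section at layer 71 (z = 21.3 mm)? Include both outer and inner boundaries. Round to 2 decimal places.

126.00 mm

At z = 21.3 mm: the cube is present — its section is the full 10×29.5 rectangle (perimeter 79.00 mm); the cube at (-1, -1.5) is present — its section is the full 28.5×11 rectangle (perimeter 79.00 mm); the cube at (7.5, 6) (footprint 23.5×15) is included at this height (perimeter 77.00 mm); Taking the union: the regions partially overlap (shared area 193.75 mm²), so the edge portions inside another operand are dropped and the merged outline is re-measured after clipping — boundary = 126.00 mm. Overall, the cross-section is a single solid region. Total boundary length (outer) = 126.00 mm.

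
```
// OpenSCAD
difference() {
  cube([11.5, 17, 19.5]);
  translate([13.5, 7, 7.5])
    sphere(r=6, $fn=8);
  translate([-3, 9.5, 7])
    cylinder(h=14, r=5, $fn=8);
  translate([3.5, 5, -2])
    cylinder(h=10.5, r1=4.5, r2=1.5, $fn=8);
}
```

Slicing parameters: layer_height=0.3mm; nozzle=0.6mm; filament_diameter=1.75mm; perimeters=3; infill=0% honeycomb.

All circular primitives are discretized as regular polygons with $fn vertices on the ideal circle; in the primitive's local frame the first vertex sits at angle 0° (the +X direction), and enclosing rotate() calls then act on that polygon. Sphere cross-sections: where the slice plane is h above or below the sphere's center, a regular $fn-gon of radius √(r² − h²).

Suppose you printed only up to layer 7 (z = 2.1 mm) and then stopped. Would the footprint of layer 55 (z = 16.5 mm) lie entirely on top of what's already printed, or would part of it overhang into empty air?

Compare the two slices. At z = 2.1: the cube is present — its section is the full 11.5×17 rectangle (area 195.50 mm²); the sphere at (13.5, 7): section is a regular 8-gon, circumradius = √(r²−h²) = √(6²−5.4²) = 2.615 (area = (8/2)·2.615²·sin(360°/8) = 19.35 mm²); the cylinder at (-3, 9.5) is not intersected at this z (z outside [7, 21]); the cone at (3.5, 5) contributes a regular 8-gon of circumradius 3.329 (interpolated between r1=4.5 and r2=1.5 at t=0.390) (area = (8/2)·3.329²·sin(360°/8) = 31.34 mm²); Subtracting the remaining from the first: starting from the 11.5×17 cube (195.50 mm²), the r=6 sphere at (13.5, 7) partially overlaps it — only the 0.91 mm² overlap (of its 19.35 mm²) is removed, clipping the outline; the cone at (3.5, 5) lies wholly inside it (removes its full 31.34 mm² and its 20.38 mm outline becomes a hole wall) — area = 163.25 mm². At z = 16.5: the cube is present — its section is the full 11.5×17 rectangle (area 195.50 mm²); the sphere at (13.5, 7) is not intersected at this z (|z−center|=9.000 > r=6); the cylinder at (-3, 9.5): section is a regular 8-gon, circumradius r=5 (area = (8/2)·5.000²·sin(360°/8) = 70.71 mm²); the cone at (3.5, 5) does not reach this height (z outside [-2, 8.5]); After the difference (first − rest): starting from the 11.5×17 cube (195.50 mm²), the r=5 cylinder at (-3, 9.5) partially overlaps it — only the 9.08 mm² overlap (of its 70.71 mm²) is removed, clipping the outline — area = 186.42 mm². Checking containment: at z = 16.5 the cross-section extends beyond the z = 2.1 cross-section by about 32.25 mm².

part overhangs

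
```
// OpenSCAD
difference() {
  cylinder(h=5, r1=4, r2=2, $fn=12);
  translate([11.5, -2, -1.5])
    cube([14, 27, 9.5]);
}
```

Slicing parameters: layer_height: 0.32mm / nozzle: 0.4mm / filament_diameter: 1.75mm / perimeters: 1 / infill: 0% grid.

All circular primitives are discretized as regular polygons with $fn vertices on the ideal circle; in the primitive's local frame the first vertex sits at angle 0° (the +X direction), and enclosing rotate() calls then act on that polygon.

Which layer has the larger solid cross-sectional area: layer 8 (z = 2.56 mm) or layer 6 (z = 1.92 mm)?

Layer 8 (z = 2.56): the cone: at t=0.512 of its height the radius interpolates to r₁+(r₂−r₁)t = 2.976, giving a regular 12-gon of that circumradius (area = (12/2)·2.976²·sin(360°/12) = 26.57 mm²); the cube at (11.5, -2) (footprint 14×27) is included at this height (area 378.00 mm²); Taking the first minus the rest: starting from the cone (26.57 mm²), the 14×27 cube at (11.5, -2) misses the remaining region (no effect) — area = 26.57 mm². So its area = 26.57 mm². Layer 6 (z = 1.92): the cone: at t=0.384 of its height the radius interpolates to r₁+(r₂−r₁)t = 3.232, giving a regular 12-gon of that circumradius (area = (12/2)·3.232²·sin(360°/12) = 31.34 mm²); the cube at (11.5, -2) is present — its section is the full 14×27 rectangle (area 378.00 mm²); After the difference (first − rest): starting from the cone (31.34 mm²), the 14×27 cube at (11.5, -2) misses the remaining region (no effect) — area = 31.34 mm². So its area = 31.34 mm². Layer 6 is larger (31.34 vs 26.57 mm²).

layer 6 (z = 1.92 mm)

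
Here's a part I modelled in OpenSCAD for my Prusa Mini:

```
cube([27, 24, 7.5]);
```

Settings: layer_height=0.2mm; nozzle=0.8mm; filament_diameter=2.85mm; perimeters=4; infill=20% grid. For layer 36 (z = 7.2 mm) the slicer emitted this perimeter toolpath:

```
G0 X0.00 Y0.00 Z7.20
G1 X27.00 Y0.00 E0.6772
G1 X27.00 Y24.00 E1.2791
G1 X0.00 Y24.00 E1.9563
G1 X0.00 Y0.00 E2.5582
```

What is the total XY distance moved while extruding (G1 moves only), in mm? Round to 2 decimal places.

Sum the Euclidean lengths of each G1 segment: total = 102.00 mm.

102.00 mm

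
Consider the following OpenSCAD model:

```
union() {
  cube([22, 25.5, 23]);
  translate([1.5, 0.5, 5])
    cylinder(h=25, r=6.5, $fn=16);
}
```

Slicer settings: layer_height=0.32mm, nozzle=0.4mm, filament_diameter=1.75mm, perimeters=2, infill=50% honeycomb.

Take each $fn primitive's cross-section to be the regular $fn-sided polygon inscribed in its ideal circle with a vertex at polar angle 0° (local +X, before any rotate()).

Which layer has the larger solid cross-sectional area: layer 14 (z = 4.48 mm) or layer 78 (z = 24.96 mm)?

layer 14 (z = 4.48 mm)

Layer 14 (z = 4.48): the 22×25.5 cube contributes its full rectangle (area 561.00 mm²); the cylinder at (1.5, 0.5) is not intersected at this z (z outside [5, 30]); Combining (union): only the 22×25.5 cube is present, so the union is just that shape — area = 561.00 mm². So its area = 561.00 mm². Layer 78 (z = 24.96): the cube does not reach this height (z outside [0, 23]); the r=6.5 cylinder at (1.5, 0.5) contributes a regular 16-gon of circumradius 6.5 (area = (16/2)·6.500²·sin(360°/16) = 129.35 mm²); Merging all regions: only the r=6.5 cylinder at (1.5, 0.5) is present, so the union is just that shape — area = 129.35 mm². So its area = 129.35 mm². Layer 14 is larger (561.00 vs 129.35 mm²).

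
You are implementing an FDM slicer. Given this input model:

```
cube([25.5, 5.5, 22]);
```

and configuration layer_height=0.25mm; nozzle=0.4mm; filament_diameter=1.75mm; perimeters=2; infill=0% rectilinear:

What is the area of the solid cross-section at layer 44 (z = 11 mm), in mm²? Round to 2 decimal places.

At z = 11 mm: the 25.5×5.5 cube contributes its full rectangle (area 140.25 mm²). Overall, the cross-section is a single solid region. Net area = 140.25 mm².

140.25 mm²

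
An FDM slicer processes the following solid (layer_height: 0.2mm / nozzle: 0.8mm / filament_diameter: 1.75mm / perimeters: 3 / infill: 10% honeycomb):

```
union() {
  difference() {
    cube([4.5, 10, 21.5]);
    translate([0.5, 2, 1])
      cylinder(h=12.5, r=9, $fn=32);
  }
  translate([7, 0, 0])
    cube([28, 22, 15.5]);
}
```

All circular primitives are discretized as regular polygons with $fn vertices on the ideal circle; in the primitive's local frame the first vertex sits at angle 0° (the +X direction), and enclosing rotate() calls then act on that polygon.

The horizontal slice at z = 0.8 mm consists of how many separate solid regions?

At z = 0.8 mm: the cube is present — its section is the full 4.5×10 rectangle; the cylinder at (0.5, 2) does not reach this height (z outside [1, 13.5]); Subtracting the remaining from the first: none of the subtracted shapes is present at this height, so the 4.5×10 cube is unchanged — 1 connected region; the 28×22 cube at (7, 0) contributes its full rectangle; Merging all regions: the 2 present regions are separate (no shared area or edge), so areas and boundary lengths simply add and each stays a separate island — 2 connected regions. The result has 2 disconnected regions.

2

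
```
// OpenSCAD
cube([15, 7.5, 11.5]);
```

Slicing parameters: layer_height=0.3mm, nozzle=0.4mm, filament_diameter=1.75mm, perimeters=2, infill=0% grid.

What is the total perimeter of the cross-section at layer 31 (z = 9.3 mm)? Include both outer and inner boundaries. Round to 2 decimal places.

At z = 9.3 mm: the 15×7.5 cube contributes its full rectangle (perimeter 45.00 mm). Overall, the cross-section is a single solid region. Total boundary length (outer) = 45.00 mm.

45.00 mm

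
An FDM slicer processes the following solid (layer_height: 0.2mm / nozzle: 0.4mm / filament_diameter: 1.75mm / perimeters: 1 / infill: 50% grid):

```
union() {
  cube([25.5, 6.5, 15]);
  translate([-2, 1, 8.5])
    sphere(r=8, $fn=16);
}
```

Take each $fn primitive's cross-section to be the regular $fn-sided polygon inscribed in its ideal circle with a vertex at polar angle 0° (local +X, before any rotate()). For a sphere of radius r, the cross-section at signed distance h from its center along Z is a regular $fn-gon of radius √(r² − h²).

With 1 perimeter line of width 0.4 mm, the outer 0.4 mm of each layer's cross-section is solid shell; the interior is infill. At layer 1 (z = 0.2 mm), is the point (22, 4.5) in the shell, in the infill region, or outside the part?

infill

At z = 0.2 mm: the cube (footprint 25.5×6.5) is included at this height; the sphere at (-2, 1) is not intersected at this z (|z−center|=8.300 > r=8); Merging all regions: only the 25.5×6.5 cube is present, so the union is just that shape — 1 connected region. Overall, the cross-section is a single solid region. The nearest boundary edge runs (25.50, 6.50)→(0.00, 6.50); distance from the point to it = 2.00 mm. The point is inside the cross-section and 2.00 mm from the nearest boundary — more than the 0.4 mm shell width (1 × 0.4), so it's in the infill interior.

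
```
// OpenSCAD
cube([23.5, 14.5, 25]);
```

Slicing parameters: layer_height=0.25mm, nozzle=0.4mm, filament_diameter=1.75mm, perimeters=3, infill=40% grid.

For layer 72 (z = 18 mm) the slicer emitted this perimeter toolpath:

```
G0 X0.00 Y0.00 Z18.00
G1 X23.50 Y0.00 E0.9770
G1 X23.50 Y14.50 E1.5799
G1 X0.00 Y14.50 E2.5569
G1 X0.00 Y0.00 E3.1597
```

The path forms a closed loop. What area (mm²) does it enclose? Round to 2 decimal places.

340.75 mm²

Apply the shoelace formula to the sequence of (X, Y) vertices; enclosed area = 340.75 mm².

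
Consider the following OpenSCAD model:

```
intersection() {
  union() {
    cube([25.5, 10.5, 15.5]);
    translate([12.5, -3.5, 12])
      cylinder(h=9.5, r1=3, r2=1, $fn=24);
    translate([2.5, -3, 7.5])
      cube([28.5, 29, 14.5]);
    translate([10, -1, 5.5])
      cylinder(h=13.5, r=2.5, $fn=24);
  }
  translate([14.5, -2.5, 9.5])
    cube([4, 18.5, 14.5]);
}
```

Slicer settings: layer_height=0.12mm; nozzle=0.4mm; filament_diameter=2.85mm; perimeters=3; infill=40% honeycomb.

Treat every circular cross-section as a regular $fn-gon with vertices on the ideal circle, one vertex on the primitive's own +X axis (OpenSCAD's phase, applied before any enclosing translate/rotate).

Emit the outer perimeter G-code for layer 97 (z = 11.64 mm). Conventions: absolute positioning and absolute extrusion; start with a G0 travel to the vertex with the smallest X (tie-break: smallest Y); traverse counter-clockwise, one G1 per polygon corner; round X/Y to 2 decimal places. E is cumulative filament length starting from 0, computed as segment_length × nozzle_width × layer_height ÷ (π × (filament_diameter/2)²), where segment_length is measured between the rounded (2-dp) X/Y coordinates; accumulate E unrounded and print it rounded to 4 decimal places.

At z = 11.64 mm: the 25.5×10.5 cube contributes its full rectangle; the cone at (12.5, -3.5) is not intersected at this z (z outside [12, 21.5]); the cube at (2.5, -3) (footprint 28.5×29) is included at this height; the r=2.5 cylinder at (10, -1) gives a regular 24-gon of circumradius 2.5 (constant along its height); Taking the union: the regions partially overlap (shared area 259.93 mm²), so overlapping operands fuse into one piece — 1 connected region; the cube at (14.5, -2.5) (footprint 4×18.5) is included at this height; After intersecting: the 4×18.5 cube at (14.5, -2.5) lies inside the result so far, so the common part is the 4×18.5 cube at (14.5, -2.5) itself — 1 connected region. The outline is a single polygon with 4 vertices. Extrusion per mm of travel: 0.4 × 0.12 / (π × 1.425²) = 0.007524. Accumulating E over each segment gives final E = 0.3386.

G0 X14.50 Y-2.50 Z11.64
G1 X18.50 Y-2.50 E0.0301
G1 X18.50 Y16.00 E0.1693
G1 X14.50 Y16.00 E0.1994
G1 X14.50 Y-2.50 E0.3386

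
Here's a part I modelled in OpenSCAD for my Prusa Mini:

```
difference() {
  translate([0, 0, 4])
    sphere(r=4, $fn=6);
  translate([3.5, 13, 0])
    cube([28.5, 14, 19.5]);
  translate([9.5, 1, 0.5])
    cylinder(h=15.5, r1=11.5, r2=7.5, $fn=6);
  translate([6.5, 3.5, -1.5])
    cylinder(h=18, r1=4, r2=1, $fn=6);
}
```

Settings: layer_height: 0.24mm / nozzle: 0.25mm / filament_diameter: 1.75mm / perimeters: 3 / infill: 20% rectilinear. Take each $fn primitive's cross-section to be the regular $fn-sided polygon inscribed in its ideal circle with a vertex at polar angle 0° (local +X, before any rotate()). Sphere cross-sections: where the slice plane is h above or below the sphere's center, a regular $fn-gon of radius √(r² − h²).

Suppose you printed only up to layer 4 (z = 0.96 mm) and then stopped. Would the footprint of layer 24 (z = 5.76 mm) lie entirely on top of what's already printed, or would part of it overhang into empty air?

part overhangs

Compare the two slices. At z = 0.96: the sphere: section is a regular 6-gon, circumradius = √(r²−h²) = √(4²−3.04²) = 2.600 (area = (6/2)·2.600²·sin(360°/6) = 17.56 mm²); the cube at (3.5, 13) is present — its section is the full 28.5×14 rectangle (area 399.00 mm²); the cone at (9.5, 1) contributes a regular 6-gon of circumradius 11.381 (interpolated between r1=11.5 and r2=7.5 at t=0.030) (area = (6/2)·11.381²·sin(360°/6) = 336.54 mm²); the cone at (6.5, 3.5) (r1=4→r2=1) has section circumradius 3.590 here — a regular 6-gon (area = (6/2)·3.590²·sin(360°/6) = 33.48 mm²); Subtracting the remaining from the first: starting from the r=4 sphere (17.56 mm²), the 28.5×14 cube at (3.5, 13) misses the remaining region (no effect); the cone at (9.5, 1) partially overlaps it — only the 13.75 mm² overlap (of its 336.54 mm²) is removed, clipping the outline; the cone at (6.5, 3.5) misses the remaining region (no effect) — area = 3.81 mm². At z = 5.76: the r=4 sphere slices to a regular 6-gon of circumradius 3.592 (√(r²−h²) with h=1.76 from center) (area = (6/2)·3.592²·sin(360°/6) = 33.52 mm²); the cube at (3.5, 13) (footprint 28.5×14) is included at this height (area 399.00 mm²); the cone at (9.5, 1) (r1=11.5→r2=7.5) has section circumradius 10.143 here — a regular 6-gon (area = (6/2)·10.143²·sin(360°/6) = 267.27 mm²); the cone at (6.5, 3.5): at t=0.403 of its height the radius interpolates to r₁+(r₂−r₁)t = 2.790, giving a regular 6-gon of that circumradius (area = (6/2)·2.790²·sin(360°/6) = 20.22 mm²); Taking the first minus the rest: starting from the r=4 sphere (33.52 mm²), the 28.5×14 cube at (3.5, 13) misses the remaining region (no effect); the cone at (9.5, 1) partially overlaps it — only the 14.59 mm² overlap (of its 267.27 mm²) is removed, clipping the outline; the cone at (6.5, 3.5) misses the remaining region (no effect) — area = 18.93 mm². Checking containment: at z = 5.76 the cross-section extends beyond the z = 0.96 cross-section by about 15.11 mm².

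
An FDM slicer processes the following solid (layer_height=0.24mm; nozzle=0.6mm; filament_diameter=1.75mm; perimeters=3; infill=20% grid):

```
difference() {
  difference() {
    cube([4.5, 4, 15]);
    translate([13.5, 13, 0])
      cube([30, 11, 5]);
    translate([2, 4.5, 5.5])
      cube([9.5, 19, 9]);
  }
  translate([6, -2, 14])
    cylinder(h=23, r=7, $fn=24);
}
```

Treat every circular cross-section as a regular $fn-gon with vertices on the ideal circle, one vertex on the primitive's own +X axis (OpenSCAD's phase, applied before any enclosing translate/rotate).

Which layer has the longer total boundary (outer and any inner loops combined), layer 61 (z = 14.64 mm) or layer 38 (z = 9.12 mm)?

layer 38 (z = 9.12 mm)

Layer 61 (z = 14.64): the 4.5×4 cube contributes its full rectangle (perimeter 17.00 mm); the cube at (13.5, 13) is not intersected at this z (z outside [0, 5]); the cube at (2, 4.5) does not reach this height (z outside [5.5, 14.5]); Taking the first minus the rest: none of the subtracted shapes is present at this height, so the 4.5×4 cube is unchanged — boundary = 17.00 mm; the cylinder at (6, -2): section is a regular 24-gon, circumradius r=7 (perimeter = 2·24·7.000·sin(180°/24) = 43.86 mm); Taking the first minus the rest: starting from the result so far, the r=7 cylinder at (6, -2) partially overlaps it — only the 15.46 mm² overlap (of its 152.19 mm²) is removed, clipping the outline — boundary = 8.29 mm. So its perimeter = 8.29 mm. Layer 38 (z = 9.12): the 4.5×4 cube contributes its full rectangle (perimeter 17.00 mm); the cube at (13.5, 13) does not reach this height (z outside [0, 5]); the cube at (2, 4.5) is present — its section is the full 9.5×19 rectangle (perimeter 57.00 mm); After the difference (first − rest): starting from the 4.5×4 cube, the 9.5×19 cube at (2, 4.5) misses the remaining region (no effect) — boundary = 17.00 mm; the cylinder at (6, -2) is not intersected at this z (z outside [14, 37]); Subtracting the remaining from the first: none of the subtracted shapes is present at this height, so the result so far is unchanged — boundary = 17.00 mm. So its perimeter = 17.00 mm. Layer 38 is larger (17.00 vs 8.29 mm).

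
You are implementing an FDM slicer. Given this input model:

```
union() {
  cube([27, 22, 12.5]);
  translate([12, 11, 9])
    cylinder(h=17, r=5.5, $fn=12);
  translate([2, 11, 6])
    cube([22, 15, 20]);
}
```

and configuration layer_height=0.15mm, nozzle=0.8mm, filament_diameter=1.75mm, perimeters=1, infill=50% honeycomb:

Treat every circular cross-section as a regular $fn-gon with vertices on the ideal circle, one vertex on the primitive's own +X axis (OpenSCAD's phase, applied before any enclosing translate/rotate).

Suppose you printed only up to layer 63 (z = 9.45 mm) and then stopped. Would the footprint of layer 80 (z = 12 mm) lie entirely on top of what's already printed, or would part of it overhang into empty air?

Compare the two slices. At z = 9.45: the cube is present — its section is the full 27×22 rectangle (area 594.00 mm²); the cylinder at (12, 11): section is a regular 12-gon, circumradius r=5.5 (area = (12/2)·5.500²·sin(360°/12) = 90.75 mm²); the cube at (2, 11) is present — its section is the full 22×15 rectangle (area 330.00 mm²); Combining (union): the regions partially overlap — summed areas 1014.75 mm² minus the doubly-counted overlap 332.75 mm² gives 682.00 mm² — area = 682.00 mm². At z = 12: the cube is present — its section is the full 27×22 rectangle (area 594.00 mm²); the cylinder at (12, 11): section is a regular 12-gon, circumradius r=5.5 (area = (12/2)·5.500²·sin(360°/12) = 90.75 mm²); the cube at (2, 11) is present — its section is the full 22×15 rectangle (area 330.00 mm²); Taking the union: the regions partially overlap — summed areas 1014.75 mm² minus the doubly-counted overlap 332.75 mm² gives 682.00 mm² — area = 682.00 mm². Checking containment: the cross-section at z = 12 is a subset of the cross-section at z = 9.45.

entirely on top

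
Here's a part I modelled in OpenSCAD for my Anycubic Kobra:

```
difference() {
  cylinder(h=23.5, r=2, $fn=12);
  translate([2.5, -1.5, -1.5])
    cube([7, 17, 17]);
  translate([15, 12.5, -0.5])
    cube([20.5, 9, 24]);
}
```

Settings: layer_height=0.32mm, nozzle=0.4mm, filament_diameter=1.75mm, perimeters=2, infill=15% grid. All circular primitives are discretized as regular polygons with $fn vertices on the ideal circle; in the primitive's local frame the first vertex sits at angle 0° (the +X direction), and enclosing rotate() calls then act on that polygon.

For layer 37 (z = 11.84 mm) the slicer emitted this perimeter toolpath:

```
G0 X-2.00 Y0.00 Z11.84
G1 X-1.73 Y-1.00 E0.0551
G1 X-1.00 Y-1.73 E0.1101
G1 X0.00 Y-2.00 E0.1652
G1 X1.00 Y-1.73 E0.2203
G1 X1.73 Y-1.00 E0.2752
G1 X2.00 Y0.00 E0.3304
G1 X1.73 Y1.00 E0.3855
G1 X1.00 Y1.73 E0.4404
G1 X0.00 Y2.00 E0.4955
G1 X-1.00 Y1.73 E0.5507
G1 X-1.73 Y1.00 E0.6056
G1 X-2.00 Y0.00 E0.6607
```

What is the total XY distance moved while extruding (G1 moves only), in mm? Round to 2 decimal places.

Sum the Euclidean lengths of each G1 segment: total = 12.42 mm.

12.42 mm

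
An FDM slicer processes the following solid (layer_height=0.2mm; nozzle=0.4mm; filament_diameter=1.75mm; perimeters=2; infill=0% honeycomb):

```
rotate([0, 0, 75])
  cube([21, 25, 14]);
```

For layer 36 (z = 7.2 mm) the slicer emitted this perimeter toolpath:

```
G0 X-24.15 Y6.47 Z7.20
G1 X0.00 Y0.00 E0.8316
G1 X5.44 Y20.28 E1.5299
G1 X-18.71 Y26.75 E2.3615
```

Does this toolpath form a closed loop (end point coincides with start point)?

no

Start point (G0): (-24.15, 6.47). End point (last G1): the path does not return to the start — open.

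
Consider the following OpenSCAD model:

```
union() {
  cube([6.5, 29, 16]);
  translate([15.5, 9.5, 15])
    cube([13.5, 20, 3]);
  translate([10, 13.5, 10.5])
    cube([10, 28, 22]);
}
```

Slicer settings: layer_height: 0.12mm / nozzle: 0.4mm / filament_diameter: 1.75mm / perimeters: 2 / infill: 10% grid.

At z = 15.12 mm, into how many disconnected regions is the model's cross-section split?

At z = 15.12 mm: the cube is present — its section is the full 6.5×29 rectangle; the 13.5×20 cube at (15.5, 9.5) contributes its full rectangle; the cube at (10, 13.5) (footprint 10×28) is included at this height; Combining (union): the regions partially overlap (shared area 72.00 mm²), so overlapping operands fuse into one piece — 2 connected regions. The result has 2 disconnected regions.

2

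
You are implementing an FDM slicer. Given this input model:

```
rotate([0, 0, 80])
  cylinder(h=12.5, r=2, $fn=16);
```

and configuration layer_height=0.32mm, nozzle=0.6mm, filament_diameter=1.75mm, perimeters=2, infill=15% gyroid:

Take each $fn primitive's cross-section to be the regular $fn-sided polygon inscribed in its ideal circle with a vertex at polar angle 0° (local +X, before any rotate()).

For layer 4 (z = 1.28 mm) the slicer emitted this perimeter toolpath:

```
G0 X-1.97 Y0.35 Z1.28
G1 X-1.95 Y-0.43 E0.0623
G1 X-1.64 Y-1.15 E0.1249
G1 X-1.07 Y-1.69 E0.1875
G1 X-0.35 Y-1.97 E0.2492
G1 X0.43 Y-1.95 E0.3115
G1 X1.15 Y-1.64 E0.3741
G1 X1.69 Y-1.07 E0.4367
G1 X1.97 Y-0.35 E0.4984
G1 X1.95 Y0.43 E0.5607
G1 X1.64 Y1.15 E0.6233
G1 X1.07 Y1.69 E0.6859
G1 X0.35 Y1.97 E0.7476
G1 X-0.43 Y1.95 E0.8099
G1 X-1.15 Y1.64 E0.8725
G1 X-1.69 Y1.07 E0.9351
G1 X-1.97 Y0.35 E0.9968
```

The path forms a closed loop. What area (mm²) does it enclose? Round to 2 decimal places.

12.25 mm²

Apply the shoelace formula to the sequence of (X, Y) vertices; enclosed area = 12.25 mm².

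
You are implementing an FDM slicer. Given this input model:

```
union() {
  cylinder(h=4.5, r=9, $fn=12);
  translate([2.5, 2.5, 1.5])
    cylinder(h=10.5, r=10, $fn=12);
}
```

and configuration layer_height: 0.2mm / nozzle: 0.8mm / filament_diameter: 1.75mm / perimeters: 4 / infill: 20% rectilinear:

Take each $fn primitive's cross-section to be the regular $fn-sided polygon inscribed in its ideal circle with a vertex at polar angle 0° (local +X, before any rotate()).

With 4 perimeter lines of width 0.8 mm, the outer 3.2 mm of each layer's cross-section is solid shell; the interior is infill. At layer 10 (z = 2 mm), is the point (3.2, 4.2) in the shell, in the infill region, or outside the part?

At z = 2 mm: the r=9 cylinder contributes a regular 12-gon of circumradius 9; the cylinder at (2.5, 2.5): section is a regular 12-gon, circumradius r=10; Taking the union: the regions partially overlap (shared area 203.41 mm²), so overlapping operands fuse into one piece — 1 connected region. Overall, the cross-section is a single solid region. The nearest boundary edge runs (2.50, 12.50)→(7.50, 11.16); distance from the point to it = 7.84 mm. The point is inside the cross-section and 7.84 mm from the nearest boundary — more than the 3.2 mm shell width (4 × 0.8), so it's in the infill interior.

infill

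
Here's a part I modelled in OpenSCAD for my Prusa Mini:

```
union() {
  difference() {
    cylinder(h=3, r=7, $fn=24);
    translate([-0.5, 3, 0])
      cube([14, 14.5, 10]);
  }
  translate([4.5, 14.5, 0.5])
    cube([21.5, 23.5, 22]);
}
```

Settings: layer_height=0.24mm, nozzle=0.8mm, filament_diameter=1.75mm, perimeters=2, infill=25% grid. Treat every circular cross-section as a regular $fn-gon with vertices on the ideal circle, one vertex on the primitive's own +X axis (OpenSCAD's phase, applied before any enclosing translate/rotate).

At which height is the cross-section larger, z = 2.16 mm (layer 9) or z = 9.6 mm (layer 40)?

Layer 9 (z = 2.16): the cylinder: section is a regular 24-gon, circumradius r=7 (area = (24/2)·7.000²·sin(360°/24) = 152.19 mm²); the 14×14.5 cube at (-0.5, 3) contributes its full rectangle (area 203.00 mm²); Subtracting the remaining from the first: starting from the r=7 cylinder (152.19 mm²), the 14×14.5 cube at (-0.5, 3) partially overlaps it — only the 19.82 mm² overlap (of its 203.00 mm²) is removed, clipping the outline — area = 132.36 mm²; the cube at (4.5, 14.5) (footprint 21.5×23.5) is included at this height (area 505.25 mm²); Taking the union: the 2 present regions are separate (no shared area or edge), so areas and boundary lengths simply add and each stays a separate island — area = 637.61 mm². So its area = 637.61 mm². Layer 40 (z = 9.6): the cylinder is absent (z outside [0, 3]); the 14×14.5 cube at (-0.5, 3) contributes its full rectangle (area 203.00 mm²); Taking the first minus the rest: the first operand is absent here, so nothing remains; the 21.5×23.5 cube at (4.5, 14.5) contributes its full rectangle (area 505.25 mm²); Combining (union): only the 21.5×23.5 cube at (4.5, 14.5) is present, so the union is just that shape — area = 505.25 mm². So its area = 505.25 mm². Layer 9 is larger (637.61 vs 505.25 mm²).

layer 9 (z = 2.16 mm)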